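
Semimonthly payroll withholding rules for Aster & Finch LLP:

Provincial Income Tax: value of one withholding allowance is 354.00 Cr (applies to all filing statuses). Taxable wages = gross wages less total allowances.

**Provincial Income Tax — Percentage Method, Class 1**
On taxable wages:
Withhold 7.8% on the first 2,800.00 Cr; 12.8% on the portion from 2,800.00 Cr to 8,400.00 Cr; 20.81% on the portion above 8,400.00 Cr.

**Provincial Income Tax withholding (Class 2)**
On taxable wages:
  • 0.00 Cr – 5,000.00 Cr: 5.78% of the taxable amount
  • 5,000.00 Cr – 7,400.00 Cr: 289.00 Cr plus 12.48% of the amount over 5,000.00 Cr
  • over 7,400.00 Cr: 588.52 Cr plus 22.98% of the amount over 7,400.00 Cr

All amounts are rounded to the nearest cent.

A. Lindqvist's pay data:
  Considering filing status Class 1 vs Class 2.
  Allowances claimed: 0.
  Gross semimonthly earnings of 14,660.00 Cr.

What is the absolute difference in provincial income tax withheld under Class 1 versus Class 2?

18.96 Cr

Provincial Income Tax (Class 1): taxable = 14,660.00 Cr
  935.20 Cr + 20.81% × (14,660.00 Cr − 8,400.00 Cr) = 935.20 Cr + 20.81% × 6,260.00 Cr = 2,237.91 Cr
Provincial Income Tax (Class 2): taxable = 14,660.00 Cr
  588.52 Cr + 22.98% × (14,660.00 Cr − 7,400.00 Cr) = 588.52 Cr + 22.98% × 7,260.00 Cr = 2,256.87 Cr
Difference: |2,237.91 Cr − 2,256.87 Cr| = 18.96 Cr (higher under Class 2)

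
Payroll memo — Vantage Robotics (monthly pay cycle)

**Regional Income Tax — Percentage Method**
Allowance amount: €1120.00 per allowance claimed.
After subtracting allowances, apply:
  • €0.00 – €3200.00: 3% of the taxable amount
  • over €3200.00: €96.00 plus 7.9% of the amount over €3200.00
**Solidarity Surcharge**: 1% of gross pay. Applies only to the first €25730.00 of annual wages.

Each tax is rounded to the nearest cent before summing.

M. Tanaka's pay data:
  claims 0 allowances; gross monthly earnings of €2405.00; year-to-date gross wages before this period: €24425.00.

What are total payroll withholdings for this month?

Regional Income Tax: taxable = €2405.00
  3% × €2405.00 = €72.15
Solidarity Surcharge: cap €25730.00 − YTD €24425.00 = €1305.00 subject; 1% × €1305.00 = €13.05
Total: €72.15 + €13.05 = €85.20

€85.20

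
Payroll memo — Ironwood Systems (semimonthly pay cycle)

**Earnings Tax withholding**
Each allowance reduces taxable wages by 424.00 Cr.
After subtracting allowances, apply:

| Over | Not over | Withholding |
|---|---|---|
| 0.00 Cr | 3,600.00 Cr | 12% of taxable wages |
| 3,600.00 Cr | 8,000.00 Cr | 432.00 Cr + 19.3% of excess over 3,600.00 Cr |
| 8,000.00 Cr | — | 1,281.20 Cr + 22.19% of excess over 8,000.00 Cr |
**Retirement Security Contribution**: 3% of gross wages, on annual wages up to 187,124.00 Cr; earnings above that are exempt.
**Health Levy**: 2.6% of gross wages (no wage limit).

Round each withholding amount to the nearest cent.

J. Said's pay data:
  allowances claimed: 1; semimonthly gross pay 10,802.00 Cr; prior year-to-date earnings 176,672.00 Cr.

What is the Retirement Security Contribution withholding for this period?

Retirement Security Contribution: cap 187,124.00 Cr − YTD 176,672.00 Cr = 10,452.00 Cr subject; 3% × 10,452.00 Cr = 313.56 Cr

313.56 Cr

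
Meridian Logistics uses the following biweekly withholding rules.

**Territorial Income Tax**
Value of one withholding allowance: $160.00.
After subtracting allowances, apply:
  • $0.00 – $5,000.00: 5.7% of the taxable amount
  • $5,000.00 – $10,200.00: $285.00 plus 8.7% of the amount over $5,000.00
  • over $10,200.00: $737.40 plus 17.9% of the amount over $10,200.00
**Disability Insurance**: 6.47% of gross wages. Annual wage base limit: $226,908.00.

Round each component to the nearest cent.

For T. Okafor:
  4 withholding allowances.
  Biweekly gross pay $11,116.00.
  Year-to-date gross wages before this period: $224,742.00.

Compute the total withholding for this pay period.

Territorial Income Tax: taxable = $11,116.00 − 4×$160.00 = $10,476.00
  $737.40 + 17.9% × ($10,476.00 − $10,200.00) = $737.40 + 17.9% × $276.00 = $786.80
Disability Insurance: cap $226,908.00 − YTD $224,742.00 = $2,166.00 subject; 6.47% × $2,166.00 = $140.14
Total: $786.80 + $140.14 = $926.94

$926.94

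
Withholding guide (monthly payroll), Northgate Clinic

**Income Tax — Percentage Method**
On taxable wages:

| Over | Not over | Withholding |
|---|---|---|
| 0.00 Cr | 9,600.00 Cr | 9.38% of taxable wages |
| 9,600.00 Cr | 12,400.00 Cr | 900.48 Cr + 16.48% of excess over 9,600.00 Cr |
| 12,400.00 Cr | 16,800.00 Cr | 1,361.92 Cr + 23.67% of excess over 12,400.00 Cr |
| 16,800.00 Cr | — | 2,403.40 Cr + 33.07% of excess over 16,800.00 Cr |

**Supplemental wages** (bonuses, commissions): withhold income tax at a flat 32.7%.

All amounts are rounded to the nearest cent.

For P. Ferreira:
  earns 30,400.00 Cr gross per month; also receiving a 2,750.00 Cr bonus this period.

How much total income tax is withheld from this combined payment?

7,800.17 Cr

Income Tax: taxable = 30,400.00 Cr
  2,403.40 Cr + 33.07% × (30,400.00 Cr − 16,800.00 Cr) = 2,403.40 Cr + 33.07% × 13,600.00 Cr = 6,900.92 Cr
Supplemental (32.7% flat on bonus): 32.7% × 2,750.00 Cr = 899.25 Cr
Total income tax: 6,900.92 Cr + 899.25 Cr = 7,800.17 Cr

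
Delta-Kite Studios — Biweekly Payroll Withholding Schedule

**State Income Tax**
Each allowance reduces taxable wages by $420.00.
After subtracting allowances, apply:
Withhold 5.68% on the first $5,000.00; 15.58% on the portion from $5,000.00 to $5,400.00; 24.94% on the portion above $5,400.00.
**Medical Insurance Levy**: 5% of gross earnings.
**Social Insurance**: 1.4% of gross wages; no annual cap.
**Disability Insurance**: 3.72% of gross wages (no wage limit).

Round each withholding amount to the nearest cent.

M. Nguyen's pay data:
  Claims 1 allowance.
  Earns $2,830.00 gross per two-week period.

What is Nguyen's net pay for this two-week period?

$2,406.71

State Income Tax: taxable = $2,830.00 − 1×$420.00 = $2,410.00
  5.68% × $2,410.00 = $136.89
Medical Insurance Levy: 5% × $2,830.00 = $141.50
Social Insurance: 1.4% × $2,830.00 = $39.62
Disability Insurance: 3.72% × $2,830.00 = $105.28
Total withheld: $136.89 + $141.50 + $39.62 + $105.28 = $423.29
Net pay: $2,830.00 − $423.29 = $2,406.71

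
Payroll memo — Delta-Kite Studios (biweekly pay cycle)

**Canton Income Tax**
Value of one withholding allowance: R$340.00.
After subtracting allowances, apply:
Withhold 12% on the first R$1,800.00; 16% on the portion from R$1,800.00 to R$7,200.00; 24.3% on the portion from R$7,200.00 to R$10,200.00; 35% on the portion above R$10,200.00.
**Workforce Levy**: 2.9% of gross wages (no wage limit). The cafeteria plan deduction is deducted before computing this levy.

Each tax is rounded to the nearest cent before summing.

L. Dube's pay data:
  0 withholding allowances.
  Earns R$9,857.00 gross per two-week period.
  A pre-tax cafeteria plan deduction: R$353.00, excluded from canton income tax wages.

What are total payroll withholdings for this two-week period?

Canton Income Tax: taxable = R$9,857.00 − R$353.00 = R$9,504.00
  R$1,080.00 + 24.3% × (R$9,504.00 − R$7,200.00) = R$1,080.00 + 24.3% × R$2,304.00 = R$1,639.87
Workforce Levy: 2.9% × R$9,504.00 = R$275.62
Total: R$1,639.87 + R$275.62 = R$1,915.49

R$1,915.49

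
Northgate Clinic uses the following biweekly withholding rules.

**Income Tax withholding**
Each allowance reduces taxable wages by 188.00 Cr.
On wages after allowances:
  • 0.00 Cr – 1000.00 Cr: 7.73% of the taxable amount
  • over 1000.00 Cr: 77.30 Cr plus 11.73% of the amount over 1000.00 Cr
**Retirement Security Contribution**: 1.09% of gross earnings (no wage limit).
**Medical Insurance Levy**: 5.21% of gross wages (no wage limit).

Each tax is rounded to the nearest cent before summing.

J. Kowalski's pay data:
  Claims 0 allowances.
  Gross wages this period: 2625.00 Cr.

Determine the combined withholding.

433.28 Cr

Income Tax: taxable = 2625.00 Cr
  77.30 Cr + 11.73% × (2625.00 Cr − 1000.00 Cr) = 77.30 Cr + 11.73% × 1625.00 Cr = 267.91 Cr
Retirement Security Contribution: 1.09% × 2625.00 Cr = 28.61 Cr
Medical Insurance Levy: 5.21% × 2625.00 Cr = 136.76 Cr
Total: 267.91 Cr + 28.61 Cr + 136.76 Cr = 433.28 Cr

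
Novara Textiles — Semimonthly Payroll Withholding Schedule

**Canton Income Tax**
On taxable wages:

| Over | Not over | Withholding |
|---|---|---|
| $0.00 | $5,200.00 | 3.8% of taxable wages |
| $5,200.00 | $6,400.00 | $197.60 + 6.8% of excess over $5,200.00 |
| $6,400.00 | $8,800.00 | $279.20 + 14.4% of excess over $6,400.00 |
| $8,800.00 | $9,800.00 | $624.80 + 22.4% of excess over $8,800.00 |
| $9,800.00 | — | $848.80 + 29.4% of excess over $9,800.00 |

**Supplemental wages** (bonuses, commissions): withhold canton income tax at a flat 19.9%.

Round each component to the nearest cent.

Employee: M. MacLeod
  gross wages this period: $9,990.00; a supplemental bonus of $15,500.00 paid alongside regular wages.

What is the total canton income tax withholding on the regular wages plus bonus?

$3,989.16

Canton Income Tax: taxable = $9,990.00
  $848.80 + 29.4% × ($9,990.00 − $9,800.00) = $848.80 + 29.4% × $190.00 = $904.66
Supplemental (19.9% flat on bonus): 19.9% × $15,500.00 = $3,084.50
Total canton income tax: $904.66 + $3,084.50 = $3,989.16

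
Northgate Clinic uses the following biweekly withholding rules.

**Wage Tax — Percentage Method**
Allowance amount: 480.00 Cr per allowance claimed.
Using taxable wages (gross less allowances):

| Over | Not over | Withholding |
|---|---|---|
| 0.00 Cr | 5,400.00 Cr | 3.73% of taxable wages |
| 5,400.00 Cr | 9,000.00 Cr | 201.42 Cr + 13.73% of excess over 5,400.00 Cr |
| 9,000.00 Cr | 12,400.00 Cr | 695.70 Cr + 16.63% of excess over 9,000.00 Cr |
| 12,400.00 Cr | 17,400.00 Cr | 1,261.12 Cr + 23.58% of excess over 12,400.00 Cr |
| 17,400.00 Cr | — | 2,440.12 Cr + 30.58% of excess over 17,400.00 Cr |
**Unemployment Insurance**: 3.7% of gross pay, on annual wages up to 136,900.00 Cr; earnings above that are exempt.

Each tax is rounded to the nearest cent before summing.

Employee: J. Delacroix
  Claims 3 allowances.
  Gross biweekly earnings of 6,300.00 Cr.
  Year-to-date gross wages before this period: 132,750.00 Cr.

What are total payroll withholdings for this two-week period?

Wage Tax: taxable = 6,300.00 Cr − 3×480.00 Cr = 4,860.00 Cr
  3.73% × 4,860.00 Cr = 181.28 Cr
Unemployment Insurance: cap 136,900.00 Cr − YTD 132,750.00 Cr = 4,150.00 Cr subject; 3.7% × 4,150.00 Cr = 153.55 Cr
Total: 181.28 Cr + 153.55 Cr = 334.83 Cr

334.83 Cr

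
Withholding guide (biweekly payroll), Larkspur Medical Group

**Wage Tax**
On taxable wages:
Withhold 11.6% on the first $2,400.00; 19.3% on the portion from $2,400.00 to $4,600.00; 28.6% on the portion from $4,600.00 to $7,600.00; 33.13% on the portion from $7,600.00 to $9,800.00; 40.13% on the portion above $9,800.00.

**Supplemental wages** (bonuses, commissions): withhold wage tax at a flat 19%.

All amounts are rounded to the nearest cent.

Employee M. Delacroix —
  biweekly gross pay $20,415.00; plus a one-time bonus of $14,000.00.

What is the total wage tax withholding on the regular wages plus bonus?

$9,209.66

Wage Tax: taxable = $20,415.00
  $2,289.86 + 40.13% × ($20,415.00 − $9,800.00) = $2,289.86 + 40.13% × $10,615.00 = $6,549.66
Supplemental (19% flat on bonus): 19% × $14,000.00 = $2,660.00
Total wage tax: $6,549.66 + $2,660.00 = $9,209.66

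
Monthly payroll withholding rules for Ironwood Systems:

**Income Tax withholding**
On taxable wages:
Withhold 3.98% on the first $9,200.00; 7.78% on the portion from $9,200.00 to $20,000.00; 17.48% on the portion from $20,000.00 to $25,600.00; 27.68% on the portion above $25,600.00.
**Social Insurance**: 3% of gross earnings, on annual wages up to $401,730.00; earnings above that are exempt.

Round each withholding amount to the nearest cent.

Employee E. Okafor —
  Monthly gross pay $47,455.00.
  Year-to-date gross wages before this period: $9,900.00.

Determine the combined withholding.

$9,658.39

Income Tax: taxable = $47,455.00
  $2,185.28 + 27.68% × ($47,455.00 − $25,600.00) = $2,185.28 + 27.68% × $21,855.00 = $8,234.74
Social Insurance: 3% × $47,455.00 = $1,423.65
Total: $8,234.74 + $1,423.65 = $9,658.39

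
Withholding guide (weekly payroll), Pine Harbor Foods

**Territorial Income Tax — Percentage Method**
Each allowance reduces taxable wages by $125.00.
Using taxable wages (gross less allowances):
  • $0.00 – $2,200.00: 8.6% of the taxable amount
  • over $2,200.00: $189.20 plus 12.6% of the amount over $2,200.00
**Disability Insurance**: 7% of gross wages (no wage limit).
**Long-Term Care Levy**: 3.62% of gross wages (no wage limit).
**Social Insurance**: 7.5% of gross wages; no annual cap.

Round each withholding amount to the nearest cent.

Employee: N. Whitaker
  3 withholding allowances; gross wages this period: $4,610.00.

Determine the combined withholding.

$1,280.94

Territorial Income Tax: taxable = $4,610.00 − 3×$125.00 = $4,235.00
  $189.20 + 12.6% × ($4,235.00 − $2,200.00) = $189.20 + 12.6% × $2,035.00 = $445.61
Disability Insurance: 7% × $4,610.00 = $322.70
Long-Term Care Levy: 3.62% × $4,610.00 = $166.88
Social Insurance: 7.5% × $4,610.00 = $345.75
Total: $445.61 + $322.70 + $166.88 + $345.75 = $1,280.94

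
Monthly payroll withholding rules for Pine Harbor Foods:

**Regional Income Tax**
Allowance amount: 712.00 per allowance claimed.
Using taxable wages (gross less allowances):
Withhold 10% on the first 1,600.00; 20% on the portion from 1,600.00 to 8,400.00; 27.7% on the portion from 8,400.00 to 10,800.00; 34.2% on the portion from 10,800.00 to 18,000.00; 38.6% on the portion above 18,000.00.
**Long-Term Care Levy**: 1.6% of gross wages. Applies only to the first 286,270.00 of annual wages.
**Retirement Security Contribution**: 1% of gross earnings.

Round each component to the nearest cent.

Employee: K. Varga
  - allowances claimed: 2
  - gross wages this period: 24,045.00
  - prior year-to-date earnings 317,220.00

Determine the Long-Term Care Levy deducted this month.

0.00

Long-Term Care Levy: YTD 317,220.00 ≥ cap 286,270.00 → 0.00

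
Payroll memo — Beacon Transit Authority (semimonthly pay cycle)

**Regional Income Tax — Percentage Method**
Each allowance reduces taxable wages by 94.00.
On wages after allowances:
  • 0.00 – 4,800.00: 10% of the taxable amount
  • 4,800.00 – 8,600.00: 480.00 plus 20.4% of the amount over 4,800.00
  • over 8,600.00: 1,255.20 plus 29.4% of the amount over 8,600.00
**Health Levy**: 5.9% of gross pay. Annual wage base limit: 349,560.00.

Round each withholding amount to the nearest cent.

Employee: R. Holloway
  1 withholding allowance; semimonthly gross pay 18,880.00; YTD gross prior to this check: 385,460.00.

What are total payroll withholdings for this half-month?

4,249.88

Regional Income Tax: taxable = 18,880.00 − 1×94.00 = 18,786.00
  1,255.20 + 29.4% × (18,786.00 − 8,600.00) = 1,255.20 + 29.4% × 10,186.00 = 4,249.88
Health Levy: YTD 385,460.00 ≥ cap 349,560.00 → 0.00
Total: 4,249.88 + 0.00 = 4,249.88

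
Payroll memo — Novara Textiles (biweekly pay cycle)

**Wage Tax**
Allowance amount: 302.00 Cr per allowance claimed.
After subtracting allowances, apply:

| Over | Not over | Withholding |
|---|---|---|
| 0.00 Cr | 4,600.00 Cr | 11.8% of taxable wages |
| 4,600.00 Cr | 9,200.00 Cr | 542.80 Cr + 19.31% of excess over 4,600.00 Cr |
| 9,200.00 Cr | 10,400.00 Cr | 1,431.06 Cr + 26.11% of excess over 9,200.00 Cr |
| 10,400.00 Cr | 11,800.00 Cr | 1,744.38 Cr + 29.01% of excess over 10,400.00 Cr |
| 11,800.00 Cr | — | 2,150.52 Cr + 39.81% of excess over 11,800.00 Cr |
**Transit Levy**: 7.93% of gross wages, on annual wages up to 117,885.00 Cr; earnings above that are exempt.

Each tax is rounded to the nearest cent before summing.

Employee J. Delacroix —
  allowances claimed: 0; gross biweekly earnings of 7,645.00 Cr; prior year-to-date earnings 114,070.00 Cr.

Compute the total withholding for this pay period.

Wage Tax: taxable = 7,645.00 Cr
  542.80 Cr + 19.31% × (7,645.00 Cr − 4,600.00 Cr) = 542.80 Cr + 19.31% × 3,045.00 Cr = 1,130.79 Cr
Transit Levy: cap 117,885.00 Cr − YTD 114,070.00 Cr = 3,815.00 Cr subject; 7.93% × 3,815.00 Cr = 302.53 Cr
Total: 1,130.79 Cr + 302.53 Cr = 1,433.32 Cr

1,433.32 Cr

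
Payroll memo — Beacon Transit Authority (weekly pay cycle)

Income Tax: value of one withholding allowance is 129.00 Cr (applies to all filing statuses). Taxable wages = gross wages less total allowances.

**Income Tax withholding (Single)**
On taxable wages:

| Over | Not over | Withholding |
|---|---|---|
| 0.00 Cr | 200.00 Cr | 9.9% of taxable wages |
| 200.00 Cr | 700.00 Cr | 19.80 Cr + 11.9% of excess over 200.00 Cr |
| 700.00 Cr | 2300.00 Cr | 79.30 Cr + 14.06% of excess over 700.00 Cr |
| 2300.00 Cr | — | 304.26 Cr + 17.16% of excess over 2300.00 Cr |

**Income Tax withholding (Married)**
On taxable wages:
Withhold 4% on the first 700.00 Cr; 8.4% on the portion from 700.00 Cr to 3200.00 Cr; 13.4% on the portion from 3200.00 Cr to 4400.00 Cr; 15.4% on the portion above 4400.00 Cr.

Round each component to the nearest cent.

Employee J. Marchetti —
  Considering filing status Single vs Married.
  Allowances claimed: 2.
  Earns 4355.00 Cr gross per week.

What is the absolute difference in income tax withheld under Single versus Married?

Income Tax (Single): taxable = 4355.00 Cr − 2×129.00 Cr = 4097.00 Cr
  304.26 Cr + 17.16% × (4097.00 Cr − 2300.00 Cr) = 304.26 Cr + 17.16% × 1797.00 Cr = 612.63 Cr
Income Tax (Married): taxable = 4355.00 Cr − 2×129.00 Cr = 4097.00 Cr
  238.00 Cr + 13.4% × (4097.00 Cr − 3200.00 Cr) = 238.00 Cr + 13.4% × 897.00 Cr = 358.20 Cr
Difference: |612.63 Cr − 358.20 Cr| = 254.43 Cr (higher under Single)

254.43 Cr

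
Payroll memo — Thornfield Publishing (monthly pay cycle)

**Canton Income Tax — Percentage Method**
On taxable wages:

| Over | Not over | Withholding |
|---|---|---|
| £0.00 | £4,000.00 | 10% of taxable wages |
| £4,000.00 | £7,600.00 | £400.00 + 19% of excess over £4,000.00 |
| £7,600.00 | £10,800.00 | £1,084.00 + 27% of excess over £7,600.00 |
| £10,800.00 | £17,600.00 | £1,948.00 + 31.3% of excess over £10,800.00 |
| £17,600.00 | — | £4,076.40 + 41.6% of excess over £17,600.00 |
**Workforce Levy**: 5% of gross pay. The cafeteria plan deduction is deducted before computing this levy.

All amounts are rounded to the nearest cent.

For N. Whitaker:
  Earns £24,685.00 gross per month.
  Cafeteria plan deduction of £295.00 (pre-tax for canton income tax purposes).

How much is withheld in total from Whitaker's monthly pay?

Canton Income Tax: taxable = £24,685.00 − £295.00 = £24,390.00
  £4,076.40 + 41.6% × (£24,390.00 − £17,600.00) = £4,076.40 + 41.6% × £6,790.00 = £6,901.04
Workforce Levy: 5% × £24,390.00 = £1,219.50
Total: £6,901.04 + £1,219.50 = £8,120.54

£8,120.54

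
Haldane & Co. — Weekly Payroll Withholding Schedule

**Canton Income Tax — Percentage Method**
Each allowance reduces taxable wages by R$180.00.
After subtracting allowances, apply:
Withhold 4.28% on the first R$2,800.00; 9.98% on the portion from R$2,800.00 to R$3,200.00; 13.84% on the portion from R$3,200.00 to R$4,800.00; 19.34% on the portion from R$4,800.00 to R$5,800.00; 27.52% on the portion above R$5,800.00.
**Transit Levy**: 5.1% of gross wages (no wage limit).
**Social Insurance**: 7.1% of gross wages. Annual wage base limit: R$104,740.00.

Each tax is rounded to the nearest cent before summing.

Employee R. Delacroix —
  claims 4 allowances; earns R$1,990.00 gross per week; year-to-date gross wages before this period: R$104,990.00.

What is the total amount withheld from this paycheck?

R$155.85

Canton Income Tax: taxable = R$1,990.00 − 4×R$180.00 = R$1,270.00
  4.28% × R$1,270.00 = R$54.36
Transit Levy: 5.1% × R$1,990.00 = R$101.49
Social Insurance: YTD R$104,990.00 ≥ cap R$104,740.00 → R$0.00
Total: R$54.36 + R$101.49 + R$0.00 = R$155.85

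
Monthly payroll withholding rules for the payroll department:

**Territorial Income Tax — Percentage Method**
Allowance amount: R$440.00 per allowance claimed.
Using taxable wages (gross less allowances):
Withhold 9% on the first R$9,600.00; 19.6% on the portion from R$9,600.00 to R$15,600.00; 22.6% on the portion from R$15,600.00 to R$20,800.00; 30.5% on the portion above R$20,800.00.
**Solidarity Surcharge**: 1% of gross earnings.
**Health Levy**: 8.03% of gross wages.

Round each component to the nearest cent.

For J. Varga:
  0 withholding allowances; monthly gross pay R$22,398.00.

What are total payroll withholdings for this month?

Territorial Income Tax: taxable = R$22,398.00
  R$3,215.20 + 30.5% × (R$22,398.00 − R$20,800.00) = R$3,215.20 + 30.5% × R$1,598.00 = R$3,702.59
Solidarity Surcharge: 1% × R$22,398.00 = R$223.98
Health Levy: 8.03% × R$22,398.00 = R$1,798.56
Total: R$3,702.59 + R$223.98 + R$1,798.56 = R$5,725.13

R$5,725.13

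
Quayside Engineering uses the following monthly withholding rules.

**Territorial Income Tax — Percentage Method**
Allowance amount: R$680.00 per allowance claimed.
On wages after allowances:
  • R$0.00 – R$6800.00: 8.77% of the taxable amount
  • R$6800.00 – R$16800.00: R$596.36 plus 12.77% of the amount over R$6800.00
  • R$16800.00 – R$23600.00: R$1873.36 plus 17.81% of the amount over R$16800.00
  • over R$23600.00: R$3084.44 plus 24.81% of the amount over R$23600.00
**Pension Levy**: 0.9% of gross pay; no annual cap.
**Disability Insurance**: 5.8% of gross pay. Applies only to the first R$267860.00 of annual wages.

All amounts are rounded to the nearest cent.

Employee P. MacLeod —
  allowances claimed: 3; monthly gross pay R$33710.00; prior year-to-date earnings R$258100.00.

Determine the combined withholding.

R$5956.08

Territorial Income Tax: taxable = R$33710.00 − 3×R$680.00 = R$31670.00
  R$3084.44 + 24.81% × (R$31670.00 − R$23600.00) = R$3084.44 + 24.81% × R$8070.00 = R$5086.61
Pension Levy: 0.9% × R$33710.00 = R$303.39
Disability Insurance: cap R$267860.00 − YTD R$258100.00 = R$9760.00 subject; 5.8% × R$9760.00 = R$566.08
Total: R$5086.61 + R$303.39 + R$566.08 = R$5956.08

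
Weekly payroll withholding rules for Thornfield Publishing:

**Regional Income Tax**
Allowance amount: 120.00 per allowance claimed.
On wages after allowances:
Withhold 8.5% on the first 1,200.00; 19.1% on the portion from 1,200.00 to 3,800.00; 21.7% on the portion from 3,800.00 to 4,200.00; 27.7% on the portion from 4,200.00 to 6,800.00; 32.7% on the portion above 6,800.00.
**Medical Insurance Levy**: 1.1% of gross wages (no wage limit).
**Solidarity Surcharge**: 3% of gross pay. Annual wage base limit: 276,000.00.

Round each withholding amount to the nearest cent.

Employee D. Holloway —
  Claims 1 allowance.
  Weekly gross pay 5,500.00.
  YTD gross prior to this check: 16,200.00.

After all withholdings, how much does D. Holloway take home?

Regional Income Tax: taxable = 5,500.00 − 1×120.00 = 5,380.00
  685.40 + 27.7% × (5,380.00 − 4,200.00) = 685.40 + 27.7% × 1,180.00 = 1,012.26
Medical Insurance Levy: 1.1% × 5,500.00 = 60.50
Solidarity Surcharge: 3% × 5,500.00 = 165.00
Total withheld: 1,012.26 + 60.50 + 165.00 = 1,237.76
Net pay: 5,500.00 − 1,237.76 = 4,262.24

4,262.24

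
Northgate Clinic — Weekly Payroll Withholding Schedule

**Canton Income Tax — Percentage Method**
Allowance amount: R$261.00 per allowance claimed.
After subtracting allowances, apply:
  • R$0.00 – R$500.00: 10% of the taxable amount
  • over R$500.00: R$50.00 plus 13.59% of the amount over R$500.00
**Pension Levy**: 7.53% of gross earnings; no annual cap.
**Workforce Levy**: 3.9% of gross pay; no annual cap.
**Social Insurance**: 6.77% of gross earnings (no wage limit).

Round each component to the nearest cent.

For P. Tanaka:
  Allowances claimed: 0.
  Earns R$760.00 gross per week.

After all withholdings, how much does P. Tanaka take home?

Canton Income Tax: taxable = R$760.00
  R$50.00 + 13.59% × (R$760.00 − R$500.00) = R$50.00 + 13.59% × R$260.00 = R$85.33
Pension Levy: 7.53% × R$760.00 = R$57.23
Workforce Levy: 3.9% × R$760.00 = R$29.64
Social Insurance: 6.77% × R$760.00 = R$51.45
Total withheld: R$85.33 + R$57.23 + R$29.64 + R$51.45 = R$223.65
Net pay: R$760.00 − R$223.65 = R$536.35

R$536.35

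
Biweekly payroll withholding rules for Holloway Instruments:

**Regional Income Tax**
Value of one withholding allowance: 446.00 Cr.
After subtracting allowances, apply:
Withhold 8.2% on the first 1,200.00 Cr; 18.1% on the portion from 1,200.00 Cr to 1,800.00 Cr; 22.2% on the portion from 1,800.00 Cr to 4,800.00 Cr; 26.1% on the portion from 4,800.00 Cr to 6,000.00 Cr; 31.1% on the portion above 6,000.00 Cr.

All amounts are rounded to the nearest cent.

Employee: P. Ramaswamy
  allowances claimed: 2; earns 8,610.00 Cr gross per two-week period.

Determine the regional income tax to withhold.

Regional Income Tax: taxable = 8,610.00 Cr − 2×446.00 Cr = 7,718.00 Cr
  1,186.20 Cr + 31.1% × (7,718.00 Cr − 6,000.00 Cr) = 1,186.20 Cr + 31.1% × 1,718.00 Cr = 1,720.50 Cr

1,720.50 Cr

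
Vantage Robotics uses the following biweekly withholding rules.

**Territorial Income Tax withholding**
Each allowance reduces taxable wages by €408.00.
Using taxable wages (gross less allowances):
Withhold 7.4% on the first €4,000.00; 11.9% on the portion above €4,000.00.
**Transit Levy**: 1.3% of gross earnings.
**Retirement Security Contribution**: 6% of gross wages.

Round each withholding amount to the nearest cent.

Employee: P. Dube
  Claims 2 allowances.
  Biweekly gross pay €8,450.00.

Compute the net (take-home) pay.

€7,104.70

Territorial Income Tax: taxable = €8,450.00 − 2×€408.00 = €7,634.00
  €296.00 + 11.9% × (€7,634.00 − €4,000.00) = €296.00 + 11.9% × €3,634.00 = €728.45
Transit Levy: 1.3% × €8,450.00 = €109.85
Retirement Security Contribution: 6% × €8,450.00 = €507.00
Total withheld: €728.45 + €109.85 + €507.00 = €1,345.30
Net pay: €8,450.00 − €1,345.30 = €7,104.70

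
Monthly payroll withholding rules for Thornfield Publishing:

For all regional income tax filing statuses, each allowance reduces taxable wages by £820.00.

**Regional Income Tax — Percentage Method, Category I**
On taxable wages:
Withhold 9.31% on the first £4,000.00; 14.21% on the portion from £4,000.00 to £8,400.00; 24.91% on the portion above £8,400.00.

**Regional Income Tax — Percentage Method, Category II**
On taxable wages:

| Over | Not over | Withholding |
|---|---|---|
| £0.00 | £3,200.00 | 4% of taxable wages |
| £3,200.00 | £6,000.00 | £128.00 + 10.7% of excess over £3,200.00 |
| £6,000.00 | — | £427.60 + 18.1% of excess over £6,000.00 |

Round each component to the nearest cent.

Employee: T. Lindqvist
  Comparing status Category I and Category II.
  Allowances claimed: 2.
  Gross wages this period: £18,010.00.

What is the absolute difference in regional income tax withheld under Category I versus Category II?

£678.40

Regional Income Tax (Category I): taxable = £18,010.00 − 2×£820.00 = £16,370.00
  £997.64 + 24.91% × (£16,370.00 − £8,400.00) = £997.64 + 24.91% × £7,970.00 = £2,982.97
Regional Income Tax (Category II): taxable = £18,010.00 − 2×£820.00 = £16,370.00
  £427.60 + 18.1% × (£16,370.00 − £6,000.00) = £427.60 + 18.1% × £10,370.00 = £2,304.57
Difference: |£2,982.97 − £2,304.57| = £678.40 (higher under Category I)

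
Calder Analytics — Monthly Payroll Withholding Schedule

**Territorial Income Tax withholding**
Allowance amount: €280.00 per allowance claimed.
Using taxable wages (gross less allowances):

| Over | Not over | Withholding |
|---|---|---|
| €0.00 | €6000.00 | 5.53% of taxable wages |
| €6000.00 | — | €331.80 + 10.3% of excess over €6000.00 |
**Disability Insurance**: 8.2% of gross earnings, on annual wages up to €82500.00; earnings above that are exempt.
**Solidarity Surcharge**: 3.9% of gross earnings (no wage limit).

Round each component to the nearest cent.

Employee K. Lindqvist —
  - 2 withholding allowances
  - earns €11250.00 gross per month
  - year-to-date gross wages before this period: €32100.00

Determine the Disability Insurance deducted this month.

€922.50

Disability Insurance: 8.2% × €11250.00 = €922.50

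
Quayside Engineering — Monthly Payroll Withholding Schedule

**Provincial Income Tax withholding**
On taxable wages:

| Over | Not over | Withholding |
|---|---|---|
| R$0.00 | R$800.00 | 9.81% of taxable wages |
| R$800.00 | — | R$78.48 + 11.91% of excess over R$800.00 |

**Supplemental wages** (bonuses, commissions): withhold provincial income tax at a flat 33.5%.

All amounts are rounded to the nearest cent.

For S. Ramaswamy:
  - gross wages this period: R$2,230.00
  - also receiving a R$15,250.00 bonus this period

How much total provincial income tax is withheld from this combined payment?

Provincial Income Tax: taxable = R$2,230.00
  R$78.48 + 11.91% × (R$2,230.00 − R$800.00) = R$78.48 + 11.91% × R$1,430.00 = R$248.79
Supplemental (33.5% flat on bonus): 33.5% × R$15,250.00 = R$5,108.75
Total provincial income tax: R$248.79 + R$5,108.75 = R$5,357.54

R$5,357.54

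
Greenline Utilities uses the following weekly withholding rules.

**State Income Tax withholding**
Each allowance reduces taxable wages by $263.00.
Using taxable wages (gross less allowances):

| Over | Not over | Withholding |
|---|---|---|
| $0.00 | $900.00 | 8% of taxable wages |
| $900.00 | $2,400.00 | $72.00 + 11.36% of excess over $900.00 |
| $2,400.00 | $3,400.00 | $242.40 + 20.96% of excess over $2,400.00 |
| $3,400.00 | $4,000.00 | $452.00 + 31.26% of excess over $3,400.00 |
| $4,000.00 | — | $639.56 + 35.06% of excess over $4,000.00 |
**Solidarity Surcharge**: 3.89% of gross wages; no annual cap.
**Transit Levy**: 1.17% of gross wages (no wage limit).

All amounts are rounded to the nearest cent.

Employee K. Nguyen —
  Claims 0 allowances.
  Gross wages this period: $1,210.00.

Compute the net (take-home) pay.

$1,041.55

State Income Tax: taxable = $1,210.00
  $72.00 + 11.36% × ($1,210.00 − $900.00) = $72.00 + 11.36% × $310.00 = $107.22
Solidarity Surcharge: 3.89% × $1,210.00 = $47.07
Transit Levy: 1.17% × $1,210.00 = $14.16
Total withheld: $107.22 + $47.07 + $14.16 = $168.45
Net pay: $1,210.00 − $168.45 = $1,041.55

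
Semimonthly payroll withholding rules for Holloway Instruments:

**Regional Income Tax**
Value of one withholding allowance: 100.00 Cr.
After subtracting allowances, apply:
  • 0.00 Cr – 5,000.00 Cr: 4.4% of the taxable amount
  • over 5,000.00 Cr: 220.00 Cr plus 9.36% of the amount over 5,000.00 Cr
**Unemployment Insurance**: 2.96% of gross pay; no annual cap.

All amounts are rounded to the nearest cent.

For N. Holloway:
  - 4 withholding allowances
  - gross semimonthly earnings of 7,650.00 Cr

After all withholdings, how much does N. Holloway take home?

6,992.96 Cr

Regional Income Tax: taxable = 7,650.00 Cr − 4×100.00 Cr = 7,250.00 Cr
  220.00 Cr + 9.36% × (7,250.00 Cr − 5,000.00 Cr) = 220.00 Cr + 9.36% × 2,250.00 Cr = 430.60 Cr
Unemployment Insurance: 2.96% × 7,650.00 Cr = 226.44 Cr
Total withheld: 430.60 Cr + 226.44 Cr = 657.04 Cr
Net pay: 7,650.00 Cr − 657.04 Cr = 6,992.96 Cr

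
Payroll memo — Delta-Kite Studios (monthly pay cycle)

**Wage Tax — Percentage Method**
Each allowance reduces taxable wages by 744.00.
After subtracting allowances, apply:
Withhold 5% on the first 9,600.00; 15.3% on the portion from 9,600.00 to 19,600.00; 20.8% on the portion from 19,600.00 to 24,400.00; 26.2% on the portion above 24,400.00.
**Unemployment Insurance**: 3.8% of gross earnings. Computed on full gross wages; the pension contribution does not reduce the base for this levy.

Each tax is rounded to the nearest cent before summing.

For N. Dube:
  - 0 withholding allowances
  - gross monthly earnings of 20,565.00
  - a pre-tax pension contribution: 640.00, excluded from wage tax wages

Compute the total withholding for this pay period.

2,859.07

Wage Tax: taxable = 20,565.00 − 640.00 = 19,925.00
  2,010.00 + 20.8% × (19,925.00 − 19,600.00) = 2,010.00 + 20.8% × 325.00 = 2,077.60
Unemployment Insurance: 3.8% × 20,565.00 = 781.47
Total: 2,077.60 + 781.47 = 2,859.07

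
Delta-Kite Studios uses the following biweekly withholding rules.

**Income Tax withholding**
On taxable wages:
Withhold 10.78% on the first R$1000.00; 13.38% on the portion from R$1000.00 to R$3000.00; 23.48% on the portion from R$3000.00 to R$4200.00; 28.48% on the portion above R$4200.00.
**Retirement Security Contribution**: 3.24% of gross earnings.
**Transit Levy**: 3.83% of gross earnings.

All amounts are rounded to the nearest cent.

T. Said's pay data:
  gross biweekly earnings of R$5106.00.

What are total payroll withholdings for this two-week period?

Income Tax: taxable = R$5106.00
  R$657.16 + 28.48% × (R$5106.00 − R$4200.00) = R$657.16 + 28.48% × R$906.00 = R$915.19
Retirement Security Contribution: 3.24% × R$5106.00 = R$165.43
Transit Levy: 3.83% × R$5106.00 = R$195.56
Total: R$915.19 + R$165.43 + R$195.56 = R$1276.18

R$1276.18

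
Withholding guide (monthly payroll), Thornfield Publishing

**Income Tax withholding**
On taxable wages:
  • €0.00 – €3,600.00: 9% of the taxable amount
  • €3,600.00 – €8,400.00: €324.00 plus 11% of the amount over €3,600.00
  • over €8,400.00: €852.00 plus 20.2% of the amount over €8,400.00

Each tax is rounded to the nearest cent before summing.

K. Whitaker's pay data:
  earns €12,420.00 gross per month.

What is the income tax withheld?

Income Tax: taxable = €12,420.00
  €852.00 + 20.2% × (€12,420.00 − €8,400.00) = €852.00 + 20.2% × €4,020.00 = €1,664.04

€1,664.04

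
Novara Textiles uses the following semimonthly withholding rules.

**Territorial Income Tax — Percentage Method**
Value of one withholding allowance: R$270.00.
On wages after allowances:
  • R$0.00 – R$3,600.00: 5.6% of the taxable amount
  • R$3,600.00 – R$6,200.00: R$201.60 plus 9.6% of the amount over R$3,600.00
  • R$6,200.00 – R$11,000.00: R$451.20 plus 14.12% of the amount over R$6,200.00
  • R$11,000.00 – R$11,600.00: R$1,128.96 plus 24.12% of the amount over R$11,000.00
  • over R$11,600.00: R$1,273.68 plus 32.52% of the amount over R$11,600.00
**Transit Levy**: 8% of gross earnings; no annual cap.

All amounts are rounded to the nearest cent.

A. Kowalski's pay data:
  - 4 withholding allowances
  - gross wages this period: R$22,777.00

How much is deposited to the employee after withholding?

R$16,397.62

Territorial Income Tax: taxable = R$22,777.00 − 4×R$270.00 = R$21,697.00
  R$1,273.68 + 32.52% × (R$21,697.00 − R$11,600.00) = R$1,273.68 + 32.52% × R$10,097.00 = R$4,557.22
Transit Levy: 8% × R$22,777.00 = R$1,822.16
Total withheld: R$4,557.22 + R$1,822.16 = R$6,379.38
Net pay: R$22,777.00 − R$6,379.38 = R$16,397.62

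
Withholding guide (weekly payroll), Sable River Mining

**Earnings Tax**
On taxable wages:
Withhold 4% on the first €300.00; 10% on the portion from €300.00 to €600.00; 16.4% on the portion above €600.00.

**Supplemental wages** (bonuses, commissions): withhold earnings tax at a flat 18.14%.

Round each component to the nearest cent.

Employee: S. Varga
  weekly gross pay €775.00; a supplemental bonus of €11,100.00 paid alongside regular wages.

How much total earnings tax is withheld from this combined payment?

Earnings Tax: taxable = €775.00
  €42.00 + 16.4% × (€775.00 − €600.00) = €42.00 + 16.4% × €175.00 = €70.70
Supplemental (18.14% flat on bonus): 18.14% × €11,100.00 = €2,013.54
Total earnings tax: €70.70 + €2,013.54 = €2,084.24

€2,084.24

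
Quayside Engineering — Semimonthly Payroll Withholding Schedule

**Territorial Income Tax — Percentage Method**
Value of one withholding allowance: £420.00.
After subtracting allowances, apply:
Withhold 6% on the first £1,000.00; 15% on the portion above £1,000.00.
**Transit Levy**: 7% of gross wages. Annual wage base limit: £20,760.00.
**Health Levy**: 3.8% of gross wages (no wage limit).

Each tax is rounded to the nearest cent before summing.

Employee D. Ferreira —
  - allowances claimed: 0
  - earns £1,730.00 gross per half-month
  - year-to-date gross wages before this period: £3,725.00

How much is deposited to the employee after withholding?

Territorial Income Tax: taxable = £1,730.00
  £60.00 + 15% × (£1,730.00 − £1,000.00) = £60.00 + 15% × £730.00 = £169.50
Transit Levy: 7% × £1,730.00 = £121.10
Health Levy: 3.8% × £1,730.00 = £65.74
Total withheld: £169.50 + £121.10 + £65.74 = £356.34
Net pay: £1,730.00 − £356.34 = £1,373.66

£1,373.66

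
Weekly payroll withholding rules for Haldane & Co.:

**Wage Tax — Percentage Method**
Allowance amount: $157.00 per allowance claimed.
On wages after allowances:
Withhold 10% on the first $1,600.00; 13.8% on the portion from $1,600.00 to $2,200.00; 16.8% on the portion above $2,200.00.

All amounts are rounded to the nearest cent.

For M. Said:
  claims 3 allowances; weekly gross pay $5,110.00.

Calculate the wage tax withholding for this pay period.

Wage Tax: taxable = $5,110.00 − 3×$157.00 = $4,639.00
  $242.80 + 16.8% × ($4,639.00 − $2,200.00) = $242.80 + 16.8% × $2,439.00 = $652.55

$652.55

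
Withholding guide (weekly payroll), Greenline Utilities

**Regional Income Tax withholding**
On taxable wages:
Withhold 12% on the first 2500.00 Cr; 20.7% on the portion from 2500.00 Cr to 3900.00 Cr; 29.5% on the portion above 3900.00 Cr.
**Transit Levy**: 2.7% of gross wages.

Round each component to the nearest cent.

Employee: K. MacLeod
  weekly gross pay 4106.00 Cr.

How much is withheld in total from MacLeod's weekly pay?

Regional Income Tax: taxable = 4106.00 Cr
  589.80 Cr + 29.5% × (4106.00 Cr − 3900.00 Cr) = 589.80 Cr + 29.5% × 206.00 Cr = 650.57 Cr
Transit Levy: 2.7% × 4106.00 Cr = 110.86 Cr
Total: 650.57 Cr + 110.86 Cr = 761.43 Cr

761.43 Cr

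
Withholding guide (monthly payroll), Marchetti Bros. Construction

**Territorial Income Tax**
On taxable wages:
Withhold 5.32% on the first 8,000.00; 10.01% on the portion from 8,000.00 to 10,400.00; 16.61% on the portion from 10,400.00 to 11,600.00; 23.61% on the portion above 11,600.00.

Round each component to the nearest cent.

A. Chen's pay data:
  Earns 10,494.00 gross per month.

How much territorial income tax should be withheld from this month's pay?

681.45

Territorial Income Tax: taxable = 10,494.00
  665.84 + 16.61% × (10,494.00 − 10,400.00) = 665.84 + 16.61% × 94.00 = 681.45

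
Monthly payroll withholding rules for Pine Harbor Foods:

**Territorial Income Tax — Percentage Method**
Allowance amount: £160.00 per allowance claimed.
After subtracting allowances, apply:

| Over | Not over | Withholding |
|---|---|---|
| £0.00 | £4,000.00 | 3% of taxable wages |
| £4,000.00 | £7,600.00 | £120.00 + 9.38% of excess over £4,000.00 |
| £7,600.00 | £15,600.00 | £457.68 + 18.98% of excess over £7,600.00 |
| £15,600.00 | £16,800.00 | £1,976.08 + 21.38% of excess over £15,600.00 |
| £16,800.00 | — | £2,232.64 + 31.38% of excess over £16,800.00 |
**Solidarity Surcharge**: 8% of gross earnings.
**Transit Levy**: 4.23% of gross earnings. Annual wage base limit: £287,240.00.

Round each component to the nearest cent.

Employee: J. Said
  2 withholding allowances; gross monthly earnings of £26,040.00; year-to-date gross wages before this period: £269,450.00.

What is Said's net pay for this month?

£18,172.54

Territorial Income Tax: taxable = £26,040.00 − 2×£160.00 = £25,720.00
  £2,232.64 + 31.38% × (£25,720.00 − £16,800.00) = £2,232.64 + 31.38% × £8,920.00 = £5,031.74
Solidarity Surcharge: 8% × £26,040.00 = £2,083.20
Transit Levy: cap £287,240.00 − YTD £269,450.00 = £17,790.00 subject; 4.23% × £17,790.00 = £752.52
Total withheld: £5,031.74 + £2,083.20 + £752.52 = £7,867.46
Net pay: £26,040.00 − £7,867.46 = £18,172.54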